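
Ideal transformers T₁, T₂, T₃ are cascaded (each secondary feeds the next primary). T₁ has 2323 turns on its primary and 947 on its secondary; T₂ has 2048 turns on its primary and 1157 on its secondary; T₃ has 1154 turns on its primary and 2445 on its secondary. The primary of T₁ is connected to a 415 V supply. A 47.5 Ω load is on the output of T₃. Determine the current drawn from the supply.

Secondary of T₁: V = 415.00 × 947/2323 = 169.18 V.
Secondary of T₂: V = 169.18 × 1157/2048 = 95.577 V.
Secondary of T₃: V = 95.577 × 2445/1154 = 202.50 V.
I_load = 202.50/47.5 = 4.2632 A, so P_out = 202.50 × 4.2632 = 863.29 W.
All ideal ⇒ P_in = P_out, so I_supply = 863.29/415 = 2.08 A.

I_supply ≈ 2.08 A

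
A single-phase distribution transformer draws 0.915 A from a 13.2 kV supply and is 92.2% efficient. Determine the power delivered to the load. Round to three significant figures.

P_out ≈ 11100 W

P_in = V_p I_p = 13200 × 0.915 = 12078 W.
P_out = η P_in = 0.922 × 12078 = 11100 W.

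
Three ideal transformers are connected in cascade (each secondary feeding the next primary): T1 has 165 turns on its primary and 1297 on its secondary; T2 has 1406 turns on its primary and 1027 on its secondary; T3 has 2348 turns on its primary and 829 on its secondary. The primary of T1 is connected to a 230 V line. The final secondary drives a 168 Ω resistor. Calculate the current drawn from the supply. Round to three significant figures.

I_supply ≈ 5.63 A

Secondary of T1: V = 230.00 × 1297/165 = 1807.9 V.
Secondary of T2: V = 1807.9 × 1027/1406 = 1320.6 V.
Secondary of T3: V = 1320.6 × 829/2348 = 466.26 V.
I_load = 466.26/168 = 2.7753 A, so P_out = 466.26 × 2.7753 = 1294.0 W.
All ideal ⇒ P_in = P_out, so I_supply = 1294.0/230 = 5.63 A.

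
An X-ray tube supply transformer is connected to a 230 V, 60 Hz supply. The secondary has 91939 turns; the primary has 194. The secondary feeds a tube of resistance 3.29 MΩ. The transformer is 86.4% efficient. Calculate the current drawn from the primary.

V_s = 230 × 91939/194 = 109000 V.
I_s = V_s/R = 109000/(3.29×10^6) = 0.033131 A.
P_out = V_s I_s = 109000 × 0.033131 = 3611.2 W.
P_in = P_out/η = 3611.2/0.864 = 4179.7 W.
I_p = P_in/V_p = 4179.7/230 = 18.2 A.

I_p ≈ 18.2 A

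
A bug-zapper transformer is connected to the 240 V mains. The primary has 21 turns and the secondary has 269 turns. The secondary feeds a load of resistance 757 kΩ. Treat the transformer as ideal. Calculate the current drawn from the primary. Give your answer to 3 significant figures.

V_s = V_p × N_s/N_p = 240 × 269/21 = 3074.3 V.
I_s = V_s/R = 3074.3/757000 = 0.0040611 A.
For an ideal transformer I_p N_p = I_s N_s, so I_p = 0.0040611 × 269/21 = 0.0520 A.

I_p ≈ 0.0520 A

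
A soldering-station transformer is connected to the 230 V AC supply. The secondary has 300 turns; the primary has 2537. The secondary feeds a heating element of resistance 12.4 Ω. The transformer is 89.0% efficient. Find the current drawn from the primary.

I_p ≈ 0.291 A

V_s = 230 × 300/2537 = 27.197 V.
I_s = V_s/R = 27.197/12.4 = 2.1933 A.
P_out = V_s I_s = 27.197 × 2.1933 = 59.653 W.
P_in = P_out/η = 59.653/0.890 = 67.026 W.
I_p = P_in/V_p = 67.026/230 = 0.291 A.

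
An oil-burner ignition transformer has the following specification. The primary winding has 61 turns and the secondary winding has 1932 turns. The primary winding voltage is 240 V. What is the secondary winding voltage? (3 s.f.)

V_s ≈ 7600 V

V_s/V_p = N_s/N_p, so V_s = 240 × 1932/61 = 7600 V.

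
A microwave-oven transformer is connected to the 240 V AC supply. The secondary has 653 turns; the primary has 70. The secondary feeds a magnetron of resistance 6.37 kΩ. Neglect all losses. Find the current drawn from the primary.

I_p ≈ 3.28 A

V_s = V_p × N_s/N_p = 240 × 653/70 = 2238.9 V.
I_s = V_s/R = 2238.9/6370 = 0.35147 A.
For an ideal transformer I_p N_p = I_s N_s, so I_p = 0.35147 × 653/70 = 3.28 A.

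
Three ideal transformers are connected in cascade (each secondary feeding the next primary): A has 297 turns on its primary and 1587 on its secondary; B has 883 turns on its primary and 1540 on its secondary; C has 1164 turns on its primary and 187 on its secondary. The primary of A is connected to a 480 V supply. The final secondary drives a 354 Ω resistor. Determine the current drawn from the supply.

Secondary of A: V = 480.00 × 1587/297 = 2564.8 V.
Secondary of B: V = 2564.8 × 1540/883 = 4473.2 V.
Secondary of C: V = 4473.2 × 187/1164 = 718.64 V.
I_load = 718.64/354 = 2.0301 A, so P_out = 718.64 × 2.0301 = 1458.9 W.
All ideal ⇒ P_in = P_out, so I_supply = 1458.9/480 = 3.04 A.

I_supply ≈ 3.04 A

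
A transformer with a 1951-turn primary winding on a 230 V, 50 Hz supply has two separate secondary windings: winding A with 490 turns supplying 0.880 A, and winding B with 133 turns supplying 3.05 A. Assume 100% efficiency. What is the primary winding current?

V_A = 230 × 490/1951 = 57.765 V; V_B = 230 × 133/1951 = 15.679 V.
P_out = V_A I_A + V_B I_B = 57.765×0.880 + 15.679×3.05 = 50.833 + 47.821 = 98.655 W.
Ideal ⇒ P_in = P_out, so I_p = P_out/V_p = 98.655/230 = 0.429 A.

I_p ≈ 0.429 A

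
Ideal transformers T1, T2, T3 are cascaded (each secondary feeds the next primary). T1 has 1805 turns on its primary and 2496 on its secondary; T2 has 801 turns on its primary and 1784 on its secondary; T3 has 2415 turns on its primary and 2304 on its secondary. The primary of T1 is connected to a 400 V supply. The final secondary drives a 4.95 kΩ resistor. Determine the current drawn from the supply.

I_supply ≈ 0.698 A

After T1: V = 400.00 × 2496/1805 = 553.13 V.
After T2: V = 553.13 × 1784/801 = 1231.9 V.
After T3: V = 1231.9 × 2304/2415 = 1175.3 V.
I_load = 1175.3/4950 = 0.23744 A, so P_out = 1175.3 × 0.23744 = 279.06 W.
All ideal ⇒ P_in = P_out, so I_supply = 279.06/400 = 0.698 A.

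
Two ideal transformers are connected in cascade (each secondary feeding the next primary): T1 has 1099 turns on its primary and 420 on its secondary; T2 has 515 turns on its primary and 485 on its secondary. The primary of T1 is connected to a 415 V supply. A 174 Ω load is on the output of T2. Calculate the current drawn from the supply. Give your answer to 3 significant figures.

I_supply ≈ 0.309 A

Secondary of T1: V = 415.00 × 420/1099 = 158.60 V.
Secondary of T2: V = 158.60 × 485/515 = 149.36 V.
I_load = 149.36/174 = 0.85839 A, so P_out = 149.36 × 0.85839 = 128.21 W.
All ideal ⇒ P_in = P_out, so I_supply = 128.21/415 = 0.309 A.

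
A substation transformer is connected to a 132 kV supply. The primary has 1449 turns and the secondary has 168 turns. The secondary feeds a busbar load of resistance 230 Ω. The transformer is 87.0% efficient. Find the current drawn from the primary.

I_p ≈ 8.87 A

V_s = 132000 × 168/1449 = 15304 V.
I_s = V_s/R = 15304/230 = 66.541 A.
P_out = V_s I_s = 15304 × 66.541 = 1.0184×10^6 W.
P_in = P_out/η = 1.0184×10^6/0.870 = 1.1705×10^6 W.
I_p = P_in/V_p = 1.1705×10^6/132000 = 8.87 A.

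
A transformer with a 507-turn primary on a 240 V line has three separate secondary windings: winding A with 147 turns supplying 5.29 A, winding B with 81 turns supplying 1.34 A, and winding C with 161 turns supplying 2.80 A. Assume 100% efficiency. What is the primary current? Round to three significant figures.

V_A = 240 × 147/507 = 69.586 V; V_B = 240 × 81/507 = 38.343 V; V_C = 240 × 161/507 = 76.213 V.
P_out = V_A I_A + V_B I_B + V_C I_C = 69.586×5.29 + 38.343×1.34 + 76.213×2.80 = 368.11 + 51.380 + 213.40 = 632.89 W.
Ideal ⇒ P_in = P_out, so I_p = P_out/V_p = 632.89/240 = 2.64 A.

I_p ≈ 2.64 A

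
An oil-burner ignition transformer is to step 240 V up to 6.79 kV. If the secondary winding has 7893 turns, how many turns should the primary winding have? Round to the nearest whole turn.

N_p = 279 turns

N_p/N_s = V_p/V_s, so N_p = 7893 × 240/6790 = 279.0 ≈ 279 turns.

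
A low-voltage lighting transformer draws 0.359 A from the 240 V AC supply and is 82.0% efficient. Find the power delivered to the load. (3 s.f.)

P_in = V_p I_p = 240 × 0.359 = 86.160 W.
P_out = η P_in = 0.820 × 86.160 = 70.7 W.

P_out ≈ 70.7 W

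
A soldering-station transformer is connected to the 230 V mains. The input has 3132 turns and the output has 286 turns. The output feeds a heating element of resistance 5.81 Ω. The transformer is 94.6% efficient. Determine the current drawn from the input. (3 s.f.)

V_out = 230 × 286/3132 = 21.003 V.
I_out = V_out/R = 21.003/5.81 = 3.6149 A.
P_out = V_out I_out = 21.003 × 3.6149 = 75.922 W.
P_in = P_out/η = 75.922/0.946 = 80.256 W.
I_in = P_in/V_in = 80.256/230 = 0.349 A.

I_in ≈ 0.349 A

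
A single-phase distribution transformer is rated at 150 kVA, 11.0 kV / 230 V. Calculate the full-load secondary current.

I_s ≈ 652 A

I_s = S/V_s = 150000/230 = 652 A.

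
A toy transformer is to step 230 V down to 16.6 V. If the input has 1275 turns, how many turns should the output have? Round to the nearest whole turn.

N_out = 92 turns

N_out/N_in = V_out/V_in, so N_out = 1275 × 16.6/230 = 92.0 ≈ 92 turns.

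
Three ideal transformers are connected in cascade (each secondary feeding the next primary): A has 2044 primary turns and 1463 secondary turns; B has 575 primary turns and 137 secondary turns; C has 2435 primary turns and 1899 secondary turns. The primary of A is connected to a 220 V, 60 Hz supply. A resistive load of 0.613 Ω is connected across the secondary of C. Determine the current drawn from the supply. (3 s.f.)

I_supply ≈ 6.35 A

Secondary of A: V = 220.00 × 1463/2044 = 157.47 V.
Secondary of B: V = 157.47 × 137/575 = 37.518 V.
Secondary of C: V = 37.518 × 1899/2435 = 29.259 V.
I_load = 29.259/0.613 = 47.731 A, so P_out = 29.259 × 47.731 = 1396.6 W.
All ideal ⇒ P_in = P_out, so I_supply = 1396.6/220 = 6.35 A.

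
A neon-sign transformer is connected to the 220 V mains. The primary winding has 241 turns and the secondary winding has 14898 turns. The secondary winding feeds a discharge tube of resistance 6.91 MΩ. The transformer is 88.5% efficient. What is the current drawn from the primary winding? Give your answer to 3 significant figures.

I_p ≈ 0.137 A

V_s = 220 × 14898/241 = 13600 V.
I_s = V_s/R = 13600/(6.91×10^6) = 0.0019681 A.
P_out = V_s I_s = 13600 × 0.0019681 = 26.766 W.
P_in = P_out/η = 26.766/0.885 = 30.244 W.
I_p = P_in/V_p = 30.244/220 = 0.137 A.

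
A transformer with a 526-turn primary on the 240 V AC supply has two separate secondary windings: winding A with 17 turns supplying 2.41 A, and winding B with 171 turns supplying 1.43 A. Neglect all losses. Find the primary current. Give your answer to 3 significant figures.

V_A = 240 × 17/526 = 7.7567 V; V_B = 240 × 171/526 = 78.023 V.
P_out = V_A I_A + V_B I_B = 7.7567×2.41 + 78.023×1.43 = 18.694 + 111.57 = 130.27 W.
Ideal ⇒ P_in = P_out, so I_p = P_out/V_p = 130.27/240 = 0.543 A.

I_p ≈ 0.543 A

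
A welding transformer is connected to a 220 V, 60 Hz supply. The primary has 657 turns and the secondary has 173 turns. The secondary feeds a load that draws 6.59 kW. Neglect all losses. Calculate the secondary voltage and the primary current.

V_s = V_p × N_s/N_p = 220 × 173/657 = 57.930 V.
I_s = P/V_s = 6590/57.930 = 113.76 A.
I_p = I_s × N_s/N_p = 113.76 × 173/657 = 30.0 A.

V_s ≈ 57.9 V, I_p ≈ 30.0 A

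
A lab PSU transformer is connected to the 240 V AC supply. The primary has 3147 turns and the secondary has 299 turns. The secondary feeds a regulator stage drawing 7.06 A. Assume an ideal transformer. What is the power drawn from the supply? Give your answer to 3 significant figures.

P ≈ 161 W

I_p = I_s × N_s/N_p = 7.06 × 299/3147 = 0.67078 A.
P = V_p I_p = 240 × 0.67078 = 161 W.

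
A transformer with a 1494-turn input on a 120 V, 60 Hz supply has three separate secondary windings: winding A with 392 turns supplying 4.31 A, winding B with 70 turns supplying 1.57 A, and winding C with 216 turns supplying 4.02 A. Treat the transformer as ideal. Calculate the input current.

V_A = 120 × 392/1494 = 31.486 V; V_B = 120 × 70/1494 = 5.6225 V; V_C = 120 × 216/1494 = 17.349 V.
P_out = V_A I_A + V_B I_B + V_C I_C = 31.486×4.31 + 5.6225×1.57 + 17.349×4.02 = 135.70 + 8.8273 + 69.745 = 214.28 W.
Ideal ⇒ P_in = P_out, so I_in = P_out/V_in = 214.28/120 = 1.79 A.

I_in ≈ 1.79 A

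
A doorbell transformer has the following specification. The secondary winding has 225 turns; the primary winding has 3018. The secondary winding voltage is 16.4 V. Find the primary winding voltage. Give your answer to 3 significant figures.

V_p/V_s = N_p/N_s, so V_p = 16.4 × 3018/225 = 220 V.

V_p ≈ 220 V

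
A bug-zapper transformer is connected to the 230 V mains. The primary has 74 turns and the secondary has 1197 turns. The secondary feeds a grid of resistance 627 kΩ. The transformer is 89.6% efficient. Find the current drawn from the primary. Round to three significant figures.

V_s = 230 × 1197/74 = 3720.4 V.
I_s = V_s/R = 3720.4/627000 = 0.0059337 A.
P_out = V_s I_s = 3720.4 × 0.0059337 = 22.076 W.
P_in = P_out/η = 22.076/0.896 = 24.638 W.
I_p = P_in/V_p = 24.638/230 = 0.107 A.

I_p ≈ 0.107 A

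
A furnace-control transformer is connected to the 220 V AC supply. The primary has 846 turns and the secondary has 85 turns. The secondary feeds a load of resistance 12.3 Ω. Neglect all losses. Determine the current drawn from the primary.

I_p ≈ 0.181 A

V_s = V_p × N_s/N_p = 220 × 85/846 = 22.104 V.
I_s = V_s/R = 22.104/12.3 = 1.7971 A.
For an ideal transformer I_p N_p = I_s N_s, so I_p = 1.7971 × 85/846 = 0.181 A.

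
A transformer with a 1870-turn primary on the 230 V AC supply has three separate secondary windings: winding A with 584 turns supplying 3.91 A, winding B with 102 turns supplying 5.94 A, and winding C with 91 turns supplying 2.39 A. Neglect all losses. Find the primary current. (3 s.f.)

V_A = 230 × 584/1870 = 71.829 V; V_B = 230 × 102/1870 = 12.545 V; V_C = 230 × 91/1870 = 11.193 V.
P_out = V_A I_A + V_B I_B + V_C I_C = 71.829×3.91 + 12.545×5.94 + 11.193×2.39 = 280.85 + 74.520 + 26.750 = 382.12 W.
Ideal ⇒ P_in = P_out, so I_p = P_out/V_p = 382.12/230 = 1.66 A.

I_p ≈ 1.66 A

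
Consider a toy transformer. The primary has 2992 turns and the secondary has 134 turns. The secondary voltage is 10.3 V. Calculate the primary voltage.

V_p/V_s = N_p/N_s, so V_p = 10.3 × 2992/134 = 230 V.

V_p ≈ 230 V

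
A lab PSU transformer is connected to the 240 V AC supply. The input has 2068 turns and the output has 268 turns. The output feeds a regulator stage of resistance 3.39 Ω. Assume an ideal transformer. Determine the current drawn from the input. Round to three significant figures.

I_in ≈ 1.19 A

V_out = V_in × N_out/N_in = 240 × 268/2068 = 31.103 V.
I_out = V_out/R = 31.103/3.39 = 9.1748 A.
For an ideal transformer I_in N_in = I_out N_out, so I_in = 9.1748 × 268/2068 = 1.19 A.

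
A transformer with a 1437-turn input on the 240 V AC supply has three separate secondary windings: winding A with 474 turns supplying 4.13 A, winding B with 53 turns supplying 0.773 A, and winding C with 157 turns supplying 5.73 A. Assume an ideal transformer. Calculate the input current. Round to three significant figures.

V_A = 240 × 474/1437 = 79.165 V; V_B = 240 × 53/1437 = 8.8518 V; V_C = 240 × 157/1437 = 26.221 V.
P_out = V_A I_A + V_B I_B + V_C I_C = 79.165×4.13 + 8.8518×0.773 + 26.221×5.73 = 326.95 + 6.8424 + 150.25 = 484.04 W.
Ideal ⇒ P_in = P_out, so I_in = P_out/V_in = 484.04/240 = 2.02 A.

I_in ≈ 2.02 A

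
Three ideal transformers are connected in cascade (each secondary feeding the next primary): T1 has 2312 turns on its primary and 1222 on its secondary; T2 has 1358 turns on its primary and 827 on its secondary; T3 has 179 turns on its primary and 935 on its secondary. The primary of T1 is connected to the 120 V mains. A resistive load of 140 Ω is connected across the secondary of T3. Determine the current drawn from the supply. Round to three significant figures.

After T1: V = 120.00 × 1222/2312 = 63.426 V.
After T2: V = 63.426 × 827/1358 = 38.625 V.
After T3: V = 38.625 × 935/179 = 201.76 V.
I_load = 201.76/140 = 1.4411 A, so P_out = 201.76 × 1.4411 = 290.76 W.
All ideal ⇒ P_in = P_out, so I_supply = 290.76/120 = 2.42 A.

I_supply ≈ 2.42 A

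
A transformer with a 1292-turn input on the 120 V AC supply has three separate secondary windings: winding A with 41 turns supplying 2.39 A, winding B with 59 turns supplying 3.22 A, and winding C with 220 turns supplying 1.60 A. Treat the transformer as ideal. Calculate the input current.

I_in ≈ 0.495 A

V_A = 120 × 41/1292 = 3.8080 V; V_B = 120 × 59/1292 = 5.4799 V; V_C = 120 × 220/1292 = 20.433 V.
P_out = V_A I_A + V_B I_B + V_C I_C = 3.8080×2.39 + 5.4799×3.22 + 20.433×1.60 = 9.1012 + 17.645 + 32.693 = 59.440 W.
Ideal ⇒ P_in = P_out, so I_in = P_out/V_in = 59.440/120 = 0.495 A.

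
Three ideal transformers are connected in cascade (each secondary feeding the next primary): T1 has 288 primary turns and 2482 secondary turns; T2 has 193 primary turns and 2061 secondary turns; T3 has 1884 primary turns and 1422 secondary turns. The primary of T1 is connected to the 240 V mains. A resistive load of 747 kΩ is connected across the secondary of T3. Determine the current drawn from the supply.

Secondary of T1: V = 240.00 × 2482/288 = 2068.3 V.
Secondary of T2: V = 2068.3 × 2061/193 = 22087 V.
Secondary of T3: V = 22087 × 1422/1884 = 16671 V.
I_load = 16671/747000 = 0.022317 A, so P_out = 16671 × 0.022317 = 372.05 W.
All ideal ⇒ P_in = P_out, so I_supply = 372.05/240 = 1.55 A.

I_supply ≈ 1.55 A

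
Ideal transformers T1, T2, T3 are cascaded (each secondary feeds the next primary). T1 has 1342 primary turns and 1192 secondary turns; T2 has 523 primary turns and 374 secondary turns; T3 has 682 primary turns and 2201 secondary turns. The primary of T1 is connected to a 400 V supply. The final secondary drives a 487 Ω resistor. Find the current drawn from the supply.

I_supply ≈ 3.45 A

After T1: V = 400.00 × 1192/1342 = 355.29 V.
After T2: V = 355.29 × 374/523 = 254.07 V.
After T3: V = 254.07 × 2201/682 = 819.95 V.
I_load = 819.95/487 = 1.6837 A, so P_out = 819.95 × 1.6837 = 1380.5 W.
All ideal ⇒ P_in = P_out, so I_supply = 1380.5/400 = 3.45 A.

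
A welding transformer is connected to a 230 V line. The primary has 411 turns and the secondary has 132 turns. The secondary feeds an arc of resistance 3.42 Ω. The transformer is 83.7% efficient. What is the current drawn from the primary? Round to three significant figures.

I_p ≈ 8.29 A

V_s = 230 × 132/411 = 73.869 V.
I_s = V_s/R = 73.869/3.42 = 21.599 A.
P_out = V_s I_s = 73.869 × 21.599 = 1595.5 W.
P_in = P_out/η = 1595.5/0.837 = 1906.2 W.
I_p = P_in/V_p = 1906.2/230 = 8.29 A.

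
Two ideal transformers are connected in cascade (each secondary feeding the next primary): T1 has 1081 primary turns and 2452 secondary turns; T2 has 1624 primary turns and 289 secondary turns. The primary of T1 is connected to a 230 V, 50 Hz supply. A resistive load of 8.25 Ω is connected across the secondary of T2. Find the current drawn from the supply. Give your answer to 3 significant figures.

I_supply ≈ 4.54 A

Secondary of T1: V = 230.00 × 2452/1081 = 521.70 V.
Secondary of T2: V = 521.70 × 289/1624 = 92.840 V.
I_load = 92.840/8.25 = 11.253 A, so P_out = 92.840 × 11.253 = 1044.8 W.
All ideal ⇒ P_in = P_out, so I_supply = 1044.8/230 = 4.54 A.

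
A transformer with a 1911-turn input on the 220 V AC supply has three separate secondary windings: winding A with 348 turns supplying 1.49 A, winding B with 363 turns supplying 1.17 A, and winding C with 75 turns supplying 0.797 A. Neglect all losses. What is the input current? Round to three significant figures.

I_in ≈ 0.525 A

V_A = 220 × 348/1911 = 40.063 V; V_B = 220 × 363/1911 = 41.790 V; V_C = 220 × 75/1911 = 8.6342 V.
P_out = V_A I_A + V_B I_B + V_C I_C = 40.063×1.49 + 41.790×1.17 + 8.6342×0.797 = 59.694 + 48.894 + 6.8815 = 115.47 W.
Ideal ⇒ P_in = P_out, so I_in = P_out/V_in = 115.47/220 = 0.525 A.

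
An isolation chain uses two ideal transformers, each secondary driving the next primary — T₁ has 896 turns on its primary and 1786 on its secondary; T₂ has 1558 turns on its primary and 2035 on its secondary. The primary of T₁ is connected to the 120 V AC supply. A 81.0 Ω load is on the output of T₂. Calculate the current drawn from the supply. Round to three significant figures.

I_supply ≈ 10.0 A

Secondary of T₁: V = 120.00 × 1786/896 = 239.20 V.
Secondary of T₂: V = 239.20 × 2035/1558 = 312.43 V.
I_load = 312.43/81.0 = 3.8572 A, so P_out = 312.43 × 3.8572 = 1205.1 W.
All ideal ⇒ P_in = P_out, so I_supply = 1205.1/120 = 10.0 A.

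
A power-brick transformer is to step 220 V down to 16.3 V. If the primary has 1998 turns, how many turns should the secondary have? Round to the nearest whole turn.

N_s = 148 turns

N_s/N_p = V_s/V_p, so N_s = 1998 × 16.3/220 = 148.0 ≈ 148 turns.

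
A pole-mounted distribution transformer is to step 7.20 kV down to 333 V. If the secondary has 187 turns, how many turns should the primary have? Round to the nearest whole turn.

N_p/N_s = V_p/V_s, so N_p = 187 × 7200/333 = 4043.2 ≈ 4043 turns.

N_p = 4043 turns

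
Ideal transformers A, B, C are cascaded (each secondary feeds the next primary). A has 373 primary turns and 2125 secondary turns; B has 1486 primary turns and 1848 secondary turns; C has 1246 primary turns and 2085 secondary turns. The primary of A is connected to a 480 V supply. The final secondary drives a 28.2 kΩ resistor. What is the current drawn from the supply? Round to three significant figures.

I_supply ≈ 2.39 A

After A: V = 480.00 × 2125/373 = 2734.6 V.
After B: V = 2734.6 × 1848/1486 = 3400.7 V.
After C: V = 3400.7 × 2085/1246 = 5690.7 V.
I_load = 5690.7/28200 = 0.20180 A, so P_out = 5690.7 × 0.20180 = 1148.4 W.
All ideal ⇒ P_in = P_out, so I_supply = 1148.4/480 = 2.39 A.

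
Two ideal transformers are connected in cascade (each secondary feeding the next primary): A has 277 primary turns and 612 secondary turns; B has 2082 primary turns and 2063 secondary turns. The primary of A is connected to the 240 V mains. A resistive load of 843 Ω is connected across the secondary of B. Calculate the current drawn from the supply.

Secondary of A: V = 240.00 × 612/277 = 530.25 V.
Secondary of B: V = 530.25 × 2063/2082 = 525.41 V.
I_load = 525.41/843 = 0.62327 A, so P_out = 525.41 × 0.62327 = 327.47 W.
All ideal ⇒ P_in = P_out, so I_supply = 327.47/240 = 1.36 A.

I_supply ≈ 1.36 A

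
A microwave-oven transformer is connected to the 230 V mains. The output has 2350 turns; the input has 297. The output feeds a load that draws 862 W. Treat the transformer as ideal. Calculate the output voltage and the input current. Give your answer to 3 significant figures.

V_out = V_in × N_out/N_in = 230 × 2350/297 = 1819.9 V.
I_out = P/V_out = 862/1819.9 = 0.47366 A.
I_in = I_out × N_out/N_in = 0.47366 × 2350/297 = 3.75 A.

V_out ≈ 1820 V, I_in ≈ 3.75 A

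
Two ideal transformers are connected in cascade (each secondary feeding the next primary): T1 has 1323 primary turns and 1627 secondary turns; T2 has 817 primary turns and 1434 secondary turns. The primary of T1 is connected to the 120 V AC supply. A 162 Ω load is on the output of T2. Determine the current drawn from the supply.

Secondary of T1: V = 120.00 × 1627/1323 = 147.57 V.
Secondary of T2: V = 147.57 × 1434/817 = 259.02 V.
I_load = 259.02/162 = 1.5989 A, so P_out = 259.02 × 1.5989 = 414.15 W.
All ideal ⇒ P_in = P_out, so I_supply = 414.15/120 = 3.45 A.

I_supply ≈ 3.45 A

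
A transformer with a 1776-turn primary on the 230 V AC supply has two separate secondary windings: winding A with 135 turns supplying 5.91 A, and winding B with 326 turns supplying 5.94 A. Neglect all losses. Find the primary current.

I_p ≈ 1.54 A

V_A = 230 × 135/1776 = 17.483 V; V_B = 230 × 326/1776 = 42.218 V.
P_out = V_A I_A + V_B I_B = 17.483×5.91 + 42.218×5.94 = 103.33 + 250.78 = 354.10 W.
Ideal ⇒ P_in = P_out, so I_p = P_out/V_p = 354.10/230 = 1.54 A.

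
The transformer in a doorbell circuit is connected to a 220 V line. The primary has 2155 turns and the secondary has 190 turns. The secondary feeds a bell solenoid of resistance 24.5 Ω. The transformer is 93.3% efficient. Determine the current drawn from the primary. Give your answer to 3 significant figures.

V_s = 220 × 190/2155 = 19.397 V.
I_s = V_s/R = 19.397/24.5 = 0.79170 A.
P_out = V_s I_s = 19.397 × 0.79170 = 15.356 W.
P_in = P_out/η = 15.356/0.933 = 16.459 W.
I_p = P_in/V_p = 16.459/220 = 0.0748 A.

I_p ≈ 0.0748 A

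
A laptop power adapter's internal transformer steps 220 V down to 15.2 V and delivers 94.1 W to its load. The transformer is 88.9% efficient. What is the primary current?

P_in = P_out/η = 94.1/0.889 = 105.85 W.
I_p = P_in/V_p = 105.85/220 = 0.481 A.

I_p ≈ 0.481 A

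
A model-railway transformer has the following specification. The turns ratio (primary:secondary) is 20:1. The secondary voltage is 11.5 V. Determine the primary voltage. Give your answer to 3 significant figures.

V_p ≈ 230 V

V_p/V_s = N_p/N_s, so V_p = 11.5 × 20/1 = 230 V.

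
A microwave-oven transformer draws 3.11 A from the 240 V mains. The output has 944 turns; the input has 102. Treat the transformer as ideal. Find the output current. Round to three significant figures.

I_out ≈ 0.336 A

I_out/I_in = N_in/N_out, so I_out = 3.11 × 102/944 = 0.336 A.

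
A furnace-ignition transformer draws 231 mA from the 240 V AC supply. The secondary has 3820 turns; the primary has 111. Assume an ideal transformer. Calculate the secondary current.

I_s ≈ 0.00671 A

I_s/I_p = N_p/N_s, so I_s = 0.231 × 111/3820 = 0.00671 A.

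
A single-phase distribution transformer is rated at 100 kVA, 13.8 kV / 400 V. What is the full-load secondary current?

I_s ≈ 250 A

I_s = S/V_s = 100000/400 = 250 A.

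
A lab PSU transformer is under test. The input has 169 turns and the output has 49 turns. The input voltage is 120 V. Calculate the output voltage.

V_out/V_in = N_out/N_in, so V_out = 120 × 49/169 = 34.8 V.

V_out ≈ 34.8 V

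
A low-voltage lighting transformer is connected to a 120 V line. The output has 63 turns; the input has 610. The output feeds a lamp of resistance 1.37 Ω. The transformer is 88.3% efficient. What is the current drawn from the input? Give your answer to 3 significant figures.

I_in ≈ 1.06 A

V_out = 120 × 63/610 = 12.393 V.
I_out = V_out/R = 12.393/1.37 = 9.0463 A.
P_out = V_out I_out = 12.393 × 9.0463 = 112.11 W.
P_in = P_out/η = 112.11/0.883 = 126.97 W.
I_in = P_in/V_in = 126.97/120 = 1.06 A.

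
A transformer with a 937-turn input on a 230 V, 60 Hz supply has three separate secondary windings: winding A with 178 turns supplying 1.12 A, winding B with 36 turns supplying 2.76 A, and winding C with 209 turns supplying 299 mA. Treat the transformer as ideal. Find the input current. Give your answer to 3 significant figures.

I_in ≈ 0.385 A

V_A = 230 × 178/937 = 43.693 V; V_B = 230 × 36/937 = 8.8367 V; V_C = 230 × 209/937 = 51.302 V.
P_out = V_A I_A + V_B I_B + V_C I_C = 43.693×1.12 + 8.8367×2.76 + 51.302×0.299 = 48.936 + 24.389 + 15.339 = 88.664 W.
Ideal ⇒ P_in = P_out, so I_in = P_out/V_in = 88.664/230 = 0.385 A.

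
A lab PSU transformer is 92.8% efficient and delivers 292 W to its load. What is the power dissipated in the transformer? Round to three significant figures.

P_in = P_out/η = 292/0.928 = 314.655 W.
P_loss = P_in − P_out = 314.655 − 292 = 22.7 W.

P_loss ≈ 22.7 W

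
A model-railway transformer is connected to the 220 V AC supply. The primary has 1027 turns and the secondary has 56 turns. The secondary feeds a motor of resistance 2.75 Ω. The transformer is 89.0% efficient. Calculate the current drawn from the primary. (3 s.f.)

I_p ≈ 0.267 A

V_s = 220 × 56/1027 = 11.996 V.
I_s = V_s/R = 11.996/2.75 = 4.3622 A.
P_out = V_s I_s = 11.996 × 4.3622 = 52.330 W.
P_in = P_out/η = 52.330/0.890 = 58.797 W.
I_p = P_in/V_p = 58.797/220 = 0.267 A.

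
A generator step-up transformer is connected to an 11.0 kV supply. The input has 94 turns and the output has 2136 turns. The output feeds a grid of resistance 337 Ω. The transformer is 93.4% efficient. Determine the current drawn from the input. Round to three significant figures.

V_out = 11000 × 2136/94 = 249960 V.
I_out = V_out/R = 249960/337 = 741.71 A.
P_out = V_out I_out = 249960 × 741.71 = 1.8540×10^8 W.
P_in = P_out/η = 1.8540×10^8/0.934 = 1.9850×10^8 W.
I_in = P_in/V_in = 1.9850×10^8/11000 = 18000 A.

I_in ≈ 18000 A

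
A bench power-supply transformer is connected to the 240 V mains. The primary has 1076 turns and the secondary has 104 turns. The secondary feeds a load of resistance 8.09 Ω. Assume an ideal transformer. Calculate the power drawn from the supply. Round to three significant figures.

V_s = V_p × N_s/N_p = 240 × 104/1076 = 23.197 V.
I_s = V_s/R = 23.197/8.09 = 2.8674 A.
I_p = I_s × N_s/N_p = 2.8674 × 104/1076 = 0.27714 A.
P = V_p I_p = 240 × 0.27714 = 66.5 W.

P ≈ 66.5 W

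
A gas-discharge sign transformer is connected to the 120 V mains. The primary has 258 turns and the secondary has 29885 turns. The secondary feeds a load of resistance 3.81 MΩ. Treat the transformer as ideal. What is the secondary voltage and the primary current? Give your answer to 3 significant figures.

V_s ≈ 13900 V, I_p ≈ 0.423 A

V_s = V_p × N_s/N_p = 120 × 29885/258 = 13900 V.
I_s = V_s/R = 13900/(3.81×10^6) = 0.0036483 A.
I_p = I_s × N_s/N_p = 0.0036483 × 29885/258 = 0.423 A.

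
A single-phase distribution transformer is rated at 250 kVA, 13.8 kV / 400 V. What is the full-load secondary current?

I_s ≈ 625 A

I_s = S/V_s = 250000/400 = 625 A.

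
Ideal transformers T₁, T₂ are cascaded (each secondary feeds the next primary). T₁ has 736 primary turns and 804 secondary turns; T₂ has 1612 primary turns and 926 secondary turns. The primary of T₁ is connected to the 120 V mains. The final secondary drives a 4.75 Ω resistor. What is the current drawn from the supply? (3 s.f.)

Secondary of T₁: V = 120.00 × 804/736 = 131.09 V.
Secondary of T₂: V = 131.09 × 926/1612 = 75.302 V.
I_load = 75.302/4.75 = 15.853 A, so P_out = 75.302 × 15.853 = 1193.8 W.
All ideal ⇒ P_in = P_out, so I_supply = 1193.8/120 = 9.95 A.

I_supply ≈ 9.95 A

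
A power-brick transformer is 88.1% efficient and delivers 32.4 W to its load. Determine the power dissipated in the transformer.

P_loss ≈ 4.38 W

P_in = P_out/η = 32.4/0.881 = 36.7764 W.
P_loss = P_in − P_out = 36.7764 − 32.4 = 4.38 W.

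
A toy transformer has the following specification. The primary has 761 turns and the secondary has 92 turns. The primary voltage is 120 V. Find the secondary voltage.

V_s/V_p = N_s/N_p, so V_s = 120 × 92/761 = 14.5 V.

V_s ≈ 14.5 V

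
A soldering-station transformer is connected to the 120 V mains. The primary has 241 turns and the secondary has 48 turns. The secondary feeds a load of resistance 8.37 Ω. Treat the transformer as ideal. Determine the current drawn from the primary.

I_p ≈ 0.569 A

V_s = V_p × N_s/N_p = 120 × 48/241 = 23.900 V.
I_s = V_s/R = 23.900/8.37 = 2.8555 A.
For an ideal transformer I_p N_p = I_s N_s, so I_p = 2.8555 × 48/241 = 0.569 A.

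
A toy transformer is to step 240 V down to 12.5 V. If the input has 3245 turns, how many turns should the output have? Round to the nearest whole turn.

N_out = 169 turns

N_out/N_in = V_out/V_in, so N_out = 3245 × 12.5/240 = 169.0 ≈ 169 turns.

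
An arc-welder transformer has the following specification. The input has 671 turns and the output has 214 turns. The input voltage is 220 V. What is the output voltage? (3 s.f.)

V_out/V_in = N_out/N_in, so V_out = 220 × 214/671 = 70.2 V.

V_out ≈ 70.2 V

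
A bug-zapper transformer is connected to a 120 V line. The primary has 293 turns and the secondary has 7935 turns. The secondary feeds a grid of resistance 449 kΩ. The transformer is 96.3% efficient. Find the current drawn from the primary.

I_p ≈ 0.204 A

V_s = 120 × 7935/293 = 3249.8 V.
I_s = V_s/R = 3249.8/449000 = 0.0072379 A.
P_out = V_s I_s = 3249.8 × 0.0072379 = 23.522 W.
P_in = P_out/η = 23.522/0.963 = 24.426 W.
I_p = P_in/V_p = 24.426/120 = 0.204 A.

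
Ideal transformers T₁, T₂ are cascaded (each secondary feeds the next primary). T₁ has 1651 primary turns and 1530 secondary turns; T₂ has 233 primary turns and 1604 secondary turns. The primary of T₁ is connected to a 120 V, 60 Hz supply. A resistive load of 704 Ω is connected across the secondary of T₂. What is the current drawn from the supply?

Secondary of T₁: V = 120.00 × 1530/1651 = 111.21 V.
Secondary of T₂: V = 111.21 × 1604/233 = 765.55 V.
I_load = 765.55/704 = 1.0874 A, so P_out = 765.55 × 1.0874 = 832.48 W.
All ideal ⇒ P_in = P_out, so I_supply = 832.48/120 = 6.94 A.

I_supply ≈ 6.94 A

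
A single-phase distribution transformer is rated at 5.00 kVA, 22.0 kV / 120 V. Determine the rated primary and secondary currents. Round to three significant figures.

I_p ≈ 0.227 A, I_s ≈ 41.7 A

I_p = S/V_p = 5000/22000 = 0.227 A.
I_s = S/V_s = 5000/120 = 41.7 A.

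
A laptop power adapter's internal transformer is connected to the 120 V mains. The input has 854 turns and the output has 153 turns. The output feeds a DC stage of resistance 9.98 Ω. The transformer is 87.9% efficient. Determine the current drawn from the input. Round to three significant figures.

I_in ≈ 0.439 A

V_out = 120 × 153/854 = 21.499 V.
I_out = V_out/R = 21.499/9.98 = 2.1542 A.
P_out = V_out I_out = 21.499 × 2.1542 = 46.313 W.
P_in = P_out/η = 46.313/0.879 = 52.688 W.
I_in = P_in/V_in = 52.688/120 = 0.439 A.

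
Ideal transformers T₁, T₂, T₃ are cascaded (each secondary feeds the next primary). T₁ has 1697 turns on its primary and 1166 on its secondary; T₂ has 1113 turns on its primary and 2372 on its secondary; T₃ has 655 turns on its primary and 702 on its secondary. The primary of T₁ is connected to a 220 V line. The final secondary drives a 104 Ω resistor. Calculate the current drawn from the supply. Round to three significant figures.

I_supply ≈ 5.21 A

Secondary of T₁: V = 220.00 × 1166/1697 = 151.16 V.
Secondary of T₂: V = 151.16 × 2372/1113 = 322.15 V.
Secondary of T₃: V = 322.15 × 702/655 = 345.27 V.
I_load = 345.27/104 = 3.3199 A, so P_out = 345.27 × 3.3199 = 1146.2 W.
All ideal ⇒ P_in = P_out, so I_supply = 1146.2/220 = 5.21 A.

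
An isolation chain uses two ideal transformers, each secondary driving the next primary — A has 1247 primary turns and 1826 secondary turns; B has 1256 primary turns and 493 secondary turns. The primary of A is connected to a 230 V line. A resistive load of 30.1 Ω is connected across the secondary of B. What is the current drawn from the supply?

I_supply ≈ 2.52 A

After A: V = 230.00 × 1826/1247 = 336.79 V.
After B: V = 336.79 × 493/1256 = 132.20 V.
I_load = 132.20/30.1 = 4.3919 A, so P_out = 132.20 × 4.3919 = 580.59 W.
All ideal ⇒ P_in = P_out, so I_supply = 580.59/230 = 2.52 A.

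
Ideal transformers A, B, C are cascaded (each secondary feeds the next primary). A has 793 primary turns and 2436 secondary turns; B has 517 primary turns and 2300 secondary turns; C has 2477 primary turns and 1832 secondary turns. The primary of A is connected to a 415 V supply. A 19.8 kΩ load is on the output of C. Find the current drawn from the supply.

I_supply ≈ 2.14 A

Secondary of A: V = 415.00 × 2436/793 = 1274.8 V.
Secondary of B: V = 1274.8 × 2300/517 = 5671.4 V.
Secondary of C: V = 5671.4 × 1832/2477 = 4194.6 V.
I_load = 4194.6/19800 = 0.21185 A, so P_out = 4194.6 × 0.21185 = 888.61 W.
All ideal ⇒ P_in = P_out, so I_supply = 888.61/415 = 2.14 A.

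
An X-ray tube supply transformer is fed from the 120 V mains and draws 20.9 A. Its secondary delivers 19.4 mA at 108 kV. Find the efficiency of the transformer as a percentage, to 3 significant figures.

η ≈ 83.5%

P_in = 120 × 20.9 = 2508.00 W.
P_out = 108000 × 0.0194 = 2095.20 W.
η = P_out/P_in = 2095.20/2508.00 = 0.835.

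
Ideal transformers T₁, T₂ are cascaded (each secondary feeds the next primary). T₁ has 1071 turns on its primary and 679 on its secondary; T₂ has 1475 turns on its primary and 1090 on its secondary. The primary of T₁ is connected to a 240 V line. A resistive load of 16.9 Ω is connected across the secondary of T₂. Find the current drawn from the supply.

After T₁: V = 240.00 × 679/1071 = 152.16 V.
After T₂: V = 152.16 × 1090/1475 = 112.44 V.
I_load = 112.44/16.9 = 6.6533 A, so P_out = 112.44 × 6.6533 = 748.11 W.
All ideal ⇒ P_in = P_out, so I_supply = 748.11/240 = 3.12 A.

I_supply ≈ 3.12 A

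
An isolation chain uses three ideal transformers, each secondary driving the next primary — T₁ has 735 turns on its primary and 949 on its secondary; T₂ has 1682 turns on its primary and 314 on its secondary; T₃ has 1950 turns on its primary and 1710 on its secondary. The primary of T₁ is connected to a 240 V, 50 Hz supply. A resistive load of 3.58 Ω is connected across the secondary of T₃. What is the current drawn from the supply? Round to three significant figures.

I_supply ≈ 3.00 A

After T₁: V = 240.00 × 949/735 = 309.88 V.
After T₂: V = 309.88 × 314/1682 = 57.849 V.
After T₃: V = 57.849 × 1710/1950 = 50.729 V.
I_load = 50.729/3.58 = 14.170 A, so P_out = 50.729 × 14.170 = 718.83 W.
All ideal ⇒ P_in = P_out, so I_supply = 718.83/240 = 3.00 A.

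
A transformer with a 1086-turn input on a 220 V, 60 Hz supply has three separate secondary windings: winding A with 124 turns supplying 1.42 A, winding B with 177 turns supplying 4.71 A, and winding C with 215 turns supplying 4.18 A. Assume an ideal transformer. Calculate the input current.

V_A = 220 × 124/1086 = 25.120 V; V_B = 220 × 177/1086 = 35.856 V; V_C = 220 × 215/1086 = 43.554 V.
P_out = V_A I_A + V_B I_B + V_C I_C = 25.120×1.42 + 35.856×4.71 + 43.554×4.18 = 35.670 + 168.88 + 182.06 = 386.61 W.
Ideal ⇒ P_in = P_out, so I_in = P_out/V_in = 386.61/220 = 1.76 A.

I_in ≈ 1.76 A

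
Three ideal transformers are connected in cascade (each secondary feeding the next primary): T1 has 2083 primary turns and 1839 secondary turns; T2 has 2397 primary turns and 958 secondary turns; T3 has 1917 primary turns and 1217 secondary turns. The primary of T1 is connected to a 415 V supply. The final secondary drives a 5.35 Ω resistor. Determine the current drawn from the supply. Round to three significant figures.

I_supply ≈ 3.89 A

Secondary of T1: V = 415.00 × 1839/2083 = 366.39 V.
Secondary of T2: V = 366.39 × 958/2397 = 146.43 V.
Secondary of T3: V = 146.43 × 1217/1917 = 92.962 V.
I_load = 92.962/5.35 = 17.376 A, so P_out = 92.962 × 17.376 = 1615.3 W.
All ideal ⇒ P_in = P_out, so I_supply = 1615.3/415 = 3.89 A.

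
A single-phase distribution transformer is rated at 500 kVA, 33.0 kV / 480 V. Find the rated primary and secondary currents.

I_p = S/V_p = 500000/33000 = 15.2 A.
I_s = S/V_s = 500000/480 = 1040 A.

I_p ≈ 15.2 A, I_s ≈ 1040 A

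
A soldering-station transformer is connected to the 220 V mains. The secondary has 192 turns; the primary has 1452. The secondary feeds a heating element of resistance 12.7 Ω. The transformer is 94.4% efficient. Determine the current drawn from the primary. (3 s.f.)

I_p ≈ 0.321 A

V_s = 220 × 192/1452 = 29.091 V.
I_s = V_s/R = 29.091/12.7 = 2.2906 A.
P_out = V_s I_s = 29.091 × 2.2906 = 66.636 W.
P_in = P_out/η = 66.636/0.944 = 70.589 W.
I_p = P_in/V_p = 70.589/220 = 0.321 A.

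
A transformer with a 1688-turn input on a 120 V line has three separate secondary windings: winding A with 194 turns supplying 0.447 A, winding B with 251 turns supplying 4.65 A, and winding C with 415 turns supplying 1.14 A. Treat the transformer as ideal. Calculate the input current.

V_A = 120 × 194/1688 = 13.791 V; V_B = 120 × 251/1688 = 17.844 V; V_C = 120 × 415/1688 = 29.502 V.
P_out = V_A I_A + V_B I_B + V_C I_C = 13.791×0.447 + 17.844×4.65 + 29.502×1.14 = 6.1648 + 82.973 + 33.633 = 122.77 W.
Ideal ⇒ P_in = P_out, so I_in = P_out/V_in = 122.77/120 = 1.02 A.

I_in ≈ 1.02 A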